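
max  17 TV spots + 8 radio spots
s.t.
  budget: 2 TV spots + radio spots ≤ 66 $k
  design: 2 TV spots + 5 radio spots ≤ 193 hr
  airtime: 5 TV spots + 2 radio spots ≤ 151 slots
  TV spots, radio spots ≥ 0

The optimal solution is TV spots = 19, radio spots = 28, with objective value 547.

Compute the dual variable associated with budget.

Check each constraint at x*: budget 66/66 (tight); design 178/193 (slack 15); airtime 151/151 (tight).
Since design is not tight, its dual is 0.
The binding rows give the dual system: 2·y_budget + 5·y_airtime = 17 and 1·y_budget + 2·y_airtime = 8.
Solving: y_budget = 6, y_airtime = 1.
Shadow price of budget = 6.

6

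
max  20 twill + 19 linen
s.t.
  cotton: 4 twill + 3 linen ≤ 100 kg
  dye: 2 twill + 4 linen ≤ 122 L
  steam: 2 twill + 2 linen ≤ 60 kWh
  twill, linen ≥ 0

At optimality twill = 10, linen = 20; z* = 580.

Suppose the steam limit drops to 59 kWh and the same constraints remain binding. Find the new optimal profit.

Binding: cotton and steam. Non-binding: dye (22 unused).
By complementary slackness, y = 0 for the non-binding constraint.
Dual feasibility on the basic columns requires 4·y_cotton + 2·y_steam = 20, 3·y_cotton + 2·y_steam = 19.
This yields shadow prices y_cotton = 1, y_steam = 8.
Δz = y_steam·Δb = 8 × (-1) = -8, so new z* = 580 − 8 = 572.

572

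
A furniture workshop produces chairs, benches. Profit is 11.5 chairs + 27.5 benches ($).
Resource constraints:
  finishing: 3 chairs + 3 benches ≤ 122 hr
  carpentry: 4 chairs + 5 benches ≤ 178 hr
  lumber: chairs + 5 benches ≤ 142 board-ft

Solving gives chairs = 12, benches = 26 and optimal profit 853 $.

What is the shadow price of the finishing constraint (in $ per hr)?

At the optimum: finishing uses 114 of 122 (slack = 8); carpentry uses 178 of 178 (binding); lumber uses 142 of 142 (binding).
Slack constraints have shadow price 0 (complementary slackness).
The binding rows give the dual system: 4·y_carpentry + 1·y_lumber = 11.5 and 5·y_carpentry + 5·y_lumber = 27.5.
This yields shadow prices y_carpentry = 2, y_lumber = 3.5.
Shadow price of finishing = 0.

0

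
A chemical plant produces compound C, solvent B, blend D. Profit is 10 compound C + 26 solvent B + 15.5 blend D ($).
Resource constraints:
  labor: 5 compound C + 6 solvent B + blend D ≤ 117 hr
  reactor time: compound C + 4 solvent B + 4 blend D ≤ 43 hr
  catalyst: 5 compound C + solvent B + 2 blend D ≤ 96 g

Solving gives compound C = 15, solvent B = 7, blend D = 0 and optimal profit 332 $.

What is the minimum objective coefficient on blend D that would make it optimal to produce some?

21

Check each constraint at x*: labor 117/117 (tight); reactor time 43/43 (tight); catalyst 82/96 (slack 14).
Since catalyst is not tight, its dual is 0.
From A_Bᵀ y = c: 5·y_labor + 1·y_reactor time = 10; 6·y_labor + 4·y_reactor time = 26.
→ y_labor = 1 and y_reactor time = 5.
blend D enters the basis when its profit ≥ yᵀa₃ = 1·1 + 5·4 = 21.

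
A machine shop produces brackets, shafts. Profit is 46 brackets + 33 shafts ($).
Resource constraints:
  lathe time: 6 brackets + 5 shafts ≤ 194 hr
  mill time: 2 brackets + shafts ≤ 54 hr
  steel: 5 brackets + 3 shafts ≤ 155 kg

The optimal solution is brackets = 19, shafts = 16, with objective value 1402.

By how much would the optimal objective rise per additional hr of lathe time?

Check each constraint at x*: lathe time 194/194 (tight); mill time 54/54 (tight); steel 143/155 (slack 12).
Since steel is not tight, its dual is 0.
Dual feasibility on the basic columns requires 6·y_lathe time + 2·y_mill time = 46, 5·y_lathe time + 1·y_mill time = 33.
→ y_lathe time = 5 and y_mill time = 8.
Shadow price of lathe time = 5.

5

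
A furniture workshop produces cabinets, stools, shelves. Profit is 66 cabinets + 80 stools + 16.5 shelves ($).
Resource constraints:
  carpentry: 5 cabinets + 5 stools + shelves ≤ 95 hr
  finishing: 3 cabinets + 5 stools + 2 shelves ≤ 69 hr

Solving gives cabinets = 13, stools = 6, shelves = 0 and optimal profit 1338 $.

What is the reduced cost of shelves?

Both carpentry and finishing are binding at x*.
From A_Bᵀ y = c: 5·y_carpentry + 3·y_finishing = 66; 5·y_carpentry + 5·y_finishing = 80.
Solving: y_carpentry = 9, y_finishing = 7.
Reduced cost of shelves: c₃ − yᵀa₃ = 16.5 − (9·1 + 7·2) = 16.5 − 23 = -6.5.

-6.5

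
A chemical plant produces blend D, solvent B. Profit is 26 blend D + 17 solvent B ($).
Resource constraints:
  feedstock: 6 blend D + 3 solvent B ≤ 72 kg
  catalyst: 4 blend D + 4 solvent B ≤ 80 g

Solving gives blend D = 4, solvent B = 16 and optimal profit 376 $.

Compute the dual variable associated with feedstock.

3

Both feedstock and catalyst are binding at x*.
The binding rows give the dual system: 6·y_feedstock + 4·y_catalyst = 26 and 3·y_feedstock + 4·y_catalyst = 17.
This yields shadow prices y_feedstock = 3, y_catalyst = 2.
Shadow price of feedstock = 3.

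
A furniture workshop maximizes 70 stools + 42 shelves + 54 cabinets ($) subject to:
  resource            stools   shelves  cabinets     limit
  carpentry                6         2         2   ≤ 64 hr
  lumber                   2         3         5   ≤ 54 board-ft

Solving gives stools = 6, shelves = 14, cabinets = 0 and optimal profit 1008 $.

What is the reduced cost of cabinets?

-4

At the optimum: carpentry uses 64 of 64 (binding); lumber uses 54 of 54 (binding).
The binding rows give the dual system: 6·y_carpentry + 2·y_lumber = 70 and 2·y_carpentry + 3·y_lumber = 42.
This yields shadow prices y_carpentry = 9, y_lumber = 8.
Reduced cost of cabinets: c₃ − yᵀa₃ = 54 − (9·2 + 8·5) = 54 − 58 = -4.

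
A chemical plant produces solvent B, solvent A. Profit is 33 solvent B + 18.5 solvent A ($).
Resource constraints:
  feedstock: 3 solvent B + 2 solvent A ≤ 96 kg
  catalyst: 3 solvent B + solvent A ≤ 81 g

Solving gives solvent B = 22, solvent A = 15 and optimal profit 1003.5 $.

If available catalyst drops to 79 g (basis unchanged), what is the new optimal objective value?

Both feedstock and catalyst are binding at x*.
The binding rows give the dual system: 3·y_feedstock + 3·y_catalyst = 33 and 2·y_feedstock + 1·y_catalyst = 18.5.
This yields shadow prices y_feedstock = 7.5, y_catalyst = 3.5.
Δz = y_catalyst·Δb = 3.5 × (-2) = -7, so new z* = 1003.5 − 7 = 996.5.

996.5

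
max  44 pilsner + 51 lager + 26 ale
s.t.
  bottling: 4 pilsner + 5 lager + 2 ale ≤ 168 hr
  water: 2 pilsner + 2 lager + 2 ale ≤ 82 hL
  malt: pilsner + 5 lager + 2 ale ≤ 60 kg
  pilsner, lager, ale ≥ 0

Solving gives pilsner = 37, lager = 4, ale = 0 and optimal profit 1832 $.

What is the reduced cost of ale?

-4

Binding: bottling and water. Non-binding: malt (3 unused).
By complementary slackness, y = 0 for the non-binding constraint.
From A_Bᵀ y = c: 4·y_bottling + 2·y_water = 44; 5·y_bottling + 2·y_water = 51.
→ y_bottling = 7 and y_water = 8.
Reduced cost of ale: c₃ − yᵀa₃ = 26 − (7·2 + 8·2) = 26 − 30 = -4.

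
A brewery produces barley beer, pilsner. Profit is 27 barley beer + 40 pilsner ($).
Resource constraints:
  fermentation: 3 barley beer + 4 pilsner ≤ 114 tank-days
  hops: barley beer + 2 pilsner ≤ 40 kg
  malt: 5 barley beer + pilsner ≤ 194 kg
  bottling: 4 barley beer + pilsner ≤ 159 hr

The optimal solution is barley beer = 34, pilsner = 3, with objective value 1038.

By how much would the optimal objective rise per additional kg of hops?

Binding: fermentation and hops. Non-binding: malt (21 unused), bottling (20 unused).
Slack constraints have shadow price 0 (complementary slackness).
From A_Bᵀ y = c: 3·y_fermentation + 1·y_hops = 27; 4·y_fermentation + 2·y_hops = 40.
This yields shadow prices y_fermentation = 7, y_hops = 6.
Shadow price of hops = 6.

6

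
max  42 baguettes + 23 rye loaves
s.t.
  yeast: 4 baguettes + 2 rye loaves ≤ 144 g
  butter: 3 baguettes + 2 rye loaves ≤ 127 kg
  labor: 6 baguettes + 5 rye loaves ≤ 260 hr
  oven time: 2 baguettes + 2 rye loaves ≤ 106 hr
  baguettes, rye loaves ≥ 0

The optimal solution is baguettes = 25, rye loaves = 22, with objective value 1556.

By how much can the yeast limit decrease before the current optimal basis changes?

40

Binding constraints: yeast, labor. The basis is B = [[4,2],[6,5]] with det 8.
Per unit decrease in yeast, x* moves by d = (-0.625, 0.75).
The basis stays optimal until baguettes reaches 0; allowable decrease = 40 g.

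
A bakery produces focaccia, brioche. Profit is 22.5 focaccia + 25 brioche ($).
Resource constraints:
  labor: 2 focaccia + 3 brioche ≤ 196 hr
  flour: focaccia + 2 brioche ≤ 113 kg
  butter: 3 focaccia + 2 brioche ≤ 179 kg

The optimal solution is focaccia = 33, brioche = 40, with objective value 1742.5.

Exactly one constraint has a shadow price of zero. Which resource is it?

labor

labor: 186/196 (slack 10)
flour: 113/113 (binding)
butter: 179/179 (binding)
By complementary slackness, a constraint with positive slack has shadow price 0 → labor.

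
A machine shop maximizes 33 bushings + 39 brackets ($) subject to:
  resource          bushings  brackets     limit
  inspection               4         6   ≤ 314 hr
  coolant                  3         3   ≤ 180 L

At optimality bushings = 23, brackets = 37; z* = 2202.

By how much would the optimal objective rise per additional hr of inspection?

Both inspection and coolant are binding at x*.
From A_Bᵀ y = c: 4·y_inspection + 3·y_coolant = 33; 6·y_inspection + 3·y_coolant = 39.
→ y_inspection = 3 and y_coolant = 7.
Shadow price of inspection = 3.

3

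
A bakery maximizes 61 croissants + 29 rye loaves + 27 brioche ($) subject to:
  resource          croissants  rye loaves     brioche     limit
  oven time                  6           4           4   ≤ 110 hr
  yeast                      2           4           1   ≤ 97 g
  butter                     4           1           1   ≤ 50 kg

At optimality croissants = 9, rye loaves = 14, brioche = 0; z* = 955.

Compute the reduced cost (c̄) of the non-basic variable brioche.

At the optimum: oven time uses 110 of 110 (binding); yeast uses 74 of 97 (slack = 23); butter uses 50 of 50 (binding).
Slack constraints have shadow price 0 (complementary slackness).
Dual feasibility on the basic columns requires 6·y_oven time + 4·y_butter = 61, 4·y_oven time + 1·y_butter = 29.
→ y_oven time = 5.5 and y_butter = 7.
Reduced cost of brioche: c₃ − yᵀa₃ = 27 − (5.5·4 + 7·1) = 27 − 29 = -2.

-2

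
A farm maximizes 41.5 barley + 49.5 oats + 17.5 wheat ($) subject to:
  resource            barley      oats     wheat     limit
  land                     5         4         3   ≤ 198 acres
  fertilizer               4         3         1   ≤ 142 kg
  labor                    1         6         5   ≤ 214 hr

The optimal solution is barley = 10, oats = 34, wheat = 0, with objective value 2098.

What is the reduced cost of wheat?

-9.5

At the optimum: land uses 186 of 198 (slack = 12); fertilizer uses 142 of 142 (binding); labor uses 214 of 214 (binding).
Since land is not tight, its dual is 0.
Dual feasibility on the basic columns requires 4·y_fertilizer + 1·y_labor = 41.5, 3·y_fertilizer + 6·y_labor = 49.5.
This yields shadow prices y_fertilizer = 9.5, y_labor = 3.5.
Reduced cost of wheat: c₃ − yᵀa₃ = 17.5 − (9.5·1 + 3.5·5) = 17.5 − 27 = -9.5.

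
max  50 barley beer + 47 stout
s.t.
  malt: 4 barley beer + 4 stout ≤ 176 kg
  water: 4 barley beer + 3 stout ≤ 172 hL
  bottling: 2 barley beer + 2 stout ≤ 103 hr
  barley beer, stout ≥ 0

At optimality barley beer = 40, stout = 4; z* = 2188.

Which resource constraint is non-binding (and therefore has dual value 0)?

bottling

malt: 176/176 (binding)
water: 172/172 (binding)
bottling: 88/103 (slack 15)
By complementary slackness, a constraint with positive slack has shadow price 0 → bottling.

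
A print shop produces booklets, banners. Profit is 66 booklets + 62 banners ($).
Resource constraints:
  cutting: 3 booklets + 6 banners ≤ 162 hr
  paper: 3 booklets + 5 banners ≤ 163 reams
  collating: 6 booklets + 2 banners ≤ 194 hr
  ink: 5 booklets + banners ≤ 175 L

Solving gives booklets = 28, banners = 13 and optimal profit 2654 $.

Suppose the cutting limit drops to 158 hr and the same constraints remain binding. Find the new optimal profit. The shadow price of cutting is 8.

2622

Δb = -4, so new z* = 2654 + (8)·(-4) = 2654 − 32 = 2622.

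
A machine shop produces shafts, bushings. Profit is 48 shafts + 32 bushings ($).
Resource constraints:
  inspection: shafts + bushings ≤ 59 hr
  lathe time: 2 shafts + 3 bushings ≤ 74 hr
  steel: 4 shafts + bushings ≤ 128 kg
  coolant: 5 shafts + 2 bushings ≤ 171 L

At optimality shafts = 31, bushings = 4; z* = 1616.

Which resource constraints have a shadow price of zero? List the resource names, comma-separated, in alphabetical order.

coolant, inspection

inspection: 35/59 (slack 24)
lathe time: 74/74 (binding)
steel: 128/128 (binding)
coolant: 163/171 (slack 8)
By complementary slackness, a constraint with positive slack has shadow price 0 → coolant, inspection.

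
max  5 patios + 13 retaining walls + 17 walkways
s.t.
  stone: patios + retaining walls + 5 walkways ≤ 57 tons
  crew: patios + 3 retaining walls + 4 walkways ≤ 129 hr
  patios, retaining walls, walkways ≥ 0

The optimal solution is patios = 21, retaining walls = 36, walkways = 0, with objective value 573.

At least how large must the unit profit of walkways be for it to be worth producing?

21

Both stone and crew are binding at x*.
Dual feasibility on the basic columns requires 1·y_stone + 1·y_crew = 5, 1·y_stone + 3·y_crew = 13.
This yields shadow prices y_stone = 1, y_crew = 4.
walkways enters the basis when its profit ≥ yᵀa₃ = 1·5 + 4·4 = 21.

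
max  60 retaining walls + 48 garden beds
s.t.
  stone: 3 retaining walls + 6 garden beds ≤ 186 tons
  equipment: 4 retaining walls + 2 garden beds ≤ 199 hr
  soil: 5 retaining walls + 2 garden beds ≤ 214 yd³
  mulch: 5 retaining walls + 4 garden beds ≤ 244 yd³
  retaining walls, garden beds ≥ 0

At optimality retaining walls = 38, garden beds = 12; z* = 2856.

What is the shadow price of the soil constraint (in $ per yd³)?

Binding: stone and soil. Non-binding: equipment (23 unused), mulch (6 unused).
Slack constraints have shadow price 0 (complementary slackness).
The binding rows give the dual system: 3·y_stone + 5·y_soil = 60 and 6·y_stone + 2·y_soil = 48.
→ y_stone = 5 and y_soil = 9.
Shadow price of soil = 9.

9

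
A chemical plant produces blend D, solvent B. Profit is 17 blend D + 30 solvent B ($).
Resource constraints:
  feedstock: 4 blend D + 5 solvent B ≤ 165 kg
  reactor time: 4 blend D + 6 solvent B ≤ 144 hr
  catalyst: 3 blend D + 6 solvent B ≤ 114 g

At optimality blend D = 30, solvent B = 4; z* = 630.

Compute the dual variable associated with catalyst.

At the optimum: feedstock uses 140 of 165 (slack = 25); reactor time uses 144 of 144 (binding); catalyst uses 114 of 114 (binding).
Slack constraints have shadow price 0 (complementary slackness).
From A_Bᵀ y = c: 4·y_reactor time + 3·y_catalyst = 17; 6·y_reactor time + 6·y_catalyst = 30.
→ y_reactor time = 2 and y_catalyst = 3.
Shadow price of catalyst = 3.

3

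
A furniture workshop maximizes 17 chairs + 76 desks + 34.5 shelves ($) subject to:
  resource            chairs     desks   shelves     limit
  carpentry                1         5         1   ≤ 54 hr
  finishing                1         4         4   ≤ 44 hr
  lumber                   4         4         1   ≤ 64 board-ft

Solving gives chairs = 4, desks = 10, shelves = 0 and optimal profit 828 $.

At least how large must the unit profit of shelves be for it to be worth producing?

At the optimum: carpentry uses 54 of 54 (binding); finishing uses 44 of 44 (binding); lumber uses 56 of 64 (slack = 8).
Since lumber is not tight, its dual is 0.
The binding rows give the dual system: 1·y_carpentry + 1·y_finishing = 17 and 5·y_carpentry + 4·y_finishing = 76.
Solving: y_carpentry = 8, y_finishing = 9.
shelves enters the basis when its profit ≥ yᵀa₃ = 8·1 + 9·4 = 44.

44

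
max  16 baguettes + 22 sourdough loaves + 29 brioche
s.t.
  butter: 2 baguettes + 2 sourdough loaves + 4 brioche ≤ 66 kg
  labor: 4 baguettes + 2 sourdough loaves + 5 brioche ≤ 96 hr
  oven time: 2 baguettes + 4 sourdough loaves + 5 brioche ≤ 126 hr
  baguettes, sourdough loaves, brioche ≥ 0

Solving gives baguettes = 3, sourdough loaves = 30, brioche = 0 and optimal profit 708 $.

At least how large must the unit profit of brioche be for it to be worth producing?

Binding: butter and oven time. Non-binding: labor (24 unused).
By complementary slackness, y = 0 for the non-binding constraint.
The binding rows give the dual system: 2·y_butter + 2·y_oven time = 16 and 2·y_butter + 4·y_oven time = 22.
→ y_butter = 5 and y_oven time = 3.
brioche enters the basis when its profit ≥ yᵀa₃ = 5·4 + 3·5 = 35.

35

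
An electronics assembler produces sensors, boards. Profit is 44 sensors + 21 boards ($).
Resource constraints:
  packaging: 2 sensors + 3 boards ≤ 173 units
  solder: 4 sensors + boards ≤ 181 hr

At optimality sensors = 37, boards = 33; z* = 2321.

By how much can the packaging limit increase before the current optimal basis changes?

370

Binding constraints: packaging, solder. The basis is B = [[2,3],[4,1]] with det -10.
Per unit increase in packaging, x* moves by d = (-0.1, 0.4).
The basis stays optimal until sensors reaches 0; allowable increase = 370 units.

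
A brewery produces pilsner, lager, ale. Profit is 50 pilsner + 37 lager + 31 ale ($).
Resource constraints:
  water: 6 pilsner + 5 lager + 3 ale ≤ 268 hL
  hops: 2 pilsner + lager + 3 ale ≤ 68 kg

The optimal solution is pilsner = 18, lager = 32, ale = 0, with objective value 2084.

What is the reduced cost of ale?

-8

Both water and hops are binding at x*.
The binding rows give the dual system: 6·y_water + 2·y_hops = 50 and 5·y_water + 1·y_hops = 37.
Solving: y_water = 6, y_hops = 7.
Reduced cost of ale: c₃ − yᵀa₃ = 31 − (6·3 + 7·3) = 31 − 39 = -8.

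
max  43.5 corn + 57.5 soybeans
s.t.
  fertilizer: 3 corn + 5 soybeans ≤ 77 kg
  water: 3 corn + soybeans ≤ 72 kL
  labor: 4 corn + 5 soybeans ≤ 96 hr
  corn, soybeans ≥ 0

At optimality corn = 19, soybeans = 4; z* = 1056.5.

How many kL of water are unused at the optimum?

11

water used = 3·19 + 1·4 = 61; slack = 72 − 61 = 11.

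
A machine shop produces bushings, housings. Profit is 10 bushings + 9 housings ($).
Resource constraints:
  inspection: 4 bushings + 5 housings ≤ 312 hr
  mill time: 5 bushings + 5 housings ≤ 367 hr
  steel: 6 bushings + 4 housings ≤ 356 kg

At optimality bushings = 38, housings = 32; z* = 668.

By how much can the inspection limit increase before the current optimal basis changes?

Binding constraints: inspection, steel. The basis is B = [[4,5],[6,4]] with det -14.
Per unit increase in inspection, x* moves by d = (-0.2857, 0.4286).
The basis stays optimal until mill time becomes binding; allowable increase = 23.8 hr.

23.8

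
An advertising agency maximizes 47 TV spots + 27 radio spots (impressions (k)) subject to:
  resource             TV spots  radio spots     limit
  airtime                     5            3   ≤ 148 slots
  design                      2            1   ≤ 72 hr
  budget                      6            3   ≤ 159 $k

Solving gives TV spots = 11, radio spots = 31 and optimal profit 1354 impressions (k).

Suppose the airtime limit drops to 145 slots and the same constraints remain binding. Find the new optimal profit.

Binding: airtime and budget. Non-binding: design (19 unused).
Since design is not tight, its dual is 0.
Dual feasibility on the basic columns requires 5·y_airtime + 6·y_budget = 47, 3·y_airtime + 3·y_budget = 27.
Solving: y_airtime = 7, y_budget = 2.
Δz = y_airtime·Δb = 7 × (-3) = -21, so new z* = 1354 − 21 = 1333.

1333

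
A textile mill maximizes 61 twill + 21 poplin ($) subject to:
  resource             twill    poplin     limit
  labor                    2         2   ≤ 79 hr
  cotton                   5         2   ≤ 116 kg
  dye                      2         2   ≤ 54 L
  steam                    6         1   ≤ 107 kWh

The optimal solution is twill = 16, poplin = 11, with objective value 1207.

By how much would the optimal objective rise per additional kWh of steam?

Check each constraint at x*: labor 54/79 (slack 25); cotton 102/116 (slack 14); dye 54/54 (tight); steam 107/107 (tight).
By complementary slackness, y = 0 for the non-binding constraints.
Dual feasibility on the basic columns requires 2·y_dye + 6·y_steam = 61, 2·y_dye + 1·y_steam = 21.
Solving: y_dye = 6.5, y_steam = 8.
Shadow price of steam = 8.

8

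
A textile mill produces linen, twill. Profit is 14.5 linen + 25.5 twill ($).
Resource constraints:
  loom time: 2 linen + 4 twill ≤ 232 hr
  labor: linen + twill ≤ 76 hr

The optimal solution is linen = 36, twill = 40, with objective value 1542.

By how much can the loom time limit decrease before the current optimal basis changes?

Binding constraints: loom time, labor. The basis is B = [[2,4],[1,1]] with det -2.
Per unit decrease in loom time, x* moves by d = (0.5, -0.5).
The basis stays optimal until twill reaches 0; allowable decrease = 80 hr.

80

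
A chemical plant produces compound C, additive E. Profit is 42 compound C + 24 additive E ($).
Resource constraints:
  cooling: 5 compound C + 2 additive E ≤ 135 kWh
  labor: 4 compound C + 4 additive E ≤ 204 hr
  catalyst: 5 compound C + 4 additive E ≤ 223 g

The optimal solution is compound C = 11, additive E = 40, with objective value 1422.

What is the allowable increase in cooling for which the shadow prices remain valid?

24

Binding constraints: cooling, labor. The basis is B = [[5,2],[4,4]] with det 12.
Per unit increase in cooling, x* moves by d = (0.3333, -0.3333).
The basis stays optimal until catalyst becomes binding; allowable increase = 24 kWh.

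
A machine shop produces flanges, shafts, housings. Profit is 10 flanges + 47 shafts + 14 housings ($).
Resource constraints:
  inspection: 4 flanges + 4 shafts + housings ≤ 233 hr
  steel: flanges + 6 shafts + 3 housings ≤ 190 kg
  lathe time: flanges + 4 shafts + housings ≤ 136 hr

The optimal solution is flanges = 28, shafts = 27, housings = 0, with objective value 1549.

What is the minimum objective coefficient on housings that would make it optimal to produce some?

17

Check each constraint at x*: inspection 220/233 (slack 13); steel 190/190 (tight); lathe time 136/136 (tight).
Slack constraints have shadow price 0 (complementary slackness).
From A_Bᵀ y = c: 1·y_steel + 1·y_lathe time = 10; 6·y_steel + 4·y_lathe time = 47.
This yields shadow prices y_steel = 3.5, y_lathe time = 6.5.
housings enters the basis when its profit ≥ yᵀa₃ = 3.5·3 + 6.5·1 = 17.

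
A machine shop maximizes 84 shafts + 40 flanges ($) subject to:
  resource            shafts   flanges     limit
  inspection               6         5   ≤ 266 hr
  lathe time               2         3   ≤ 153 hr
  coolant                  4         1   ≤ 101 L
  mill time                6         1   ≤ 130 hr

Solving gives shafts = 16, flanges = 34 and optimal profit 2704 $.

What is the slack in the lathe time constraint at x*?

lathe time used = 2·16 + 3·34 = 134; slack = 153 − 134 = 19.

19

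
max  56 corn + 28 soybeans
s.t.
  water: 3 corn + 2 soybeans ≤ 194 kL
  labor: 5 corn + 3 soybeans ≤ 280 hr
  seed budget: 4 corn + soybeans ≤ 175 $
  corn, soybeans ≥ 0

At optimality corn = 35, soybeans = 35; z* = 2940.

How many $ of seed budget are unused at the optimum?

seed budget used = 4·35 + 1·35 = 175; slack = 175 − 175 = 0.

0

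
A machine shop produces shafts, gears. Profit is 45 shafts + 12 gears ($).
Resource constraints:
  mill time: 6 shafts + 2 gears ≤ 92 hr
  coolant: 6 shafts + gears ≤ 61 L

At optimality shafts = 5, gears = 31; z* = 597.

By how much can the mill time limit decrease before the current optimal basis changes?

31

Binding constraints: mill time, coolant. The basis is B = [[6,2],[6,1]] with det -6.
Per unit decrease in mill time, x* moves by d = (0.1667, -1).
The basis stays optimal until gears reaches 0; allowable decrease = 31 hr.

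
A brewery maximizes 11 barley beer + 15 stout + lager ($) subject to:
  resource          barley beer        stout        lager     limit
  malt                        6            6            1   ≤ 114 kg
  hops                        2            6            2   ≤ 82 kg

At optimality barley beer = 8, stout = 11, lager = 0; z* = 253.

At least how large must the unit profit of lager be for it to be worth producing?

At the optimum: malt uses 114 of 114 (binding); hops uses 82 of 82 (binding).
The binding rows give the dual system: 6·y_malt + 2·y_hops = 11 and 6·y_malt + 6·y_hops = 15.
Solving: y_malt = 1.5, y_hops = 1.
lager enters the basis when its profit ≥ yᵀa₃ = 1.5·1 + 1·2 = 3.5.

3.5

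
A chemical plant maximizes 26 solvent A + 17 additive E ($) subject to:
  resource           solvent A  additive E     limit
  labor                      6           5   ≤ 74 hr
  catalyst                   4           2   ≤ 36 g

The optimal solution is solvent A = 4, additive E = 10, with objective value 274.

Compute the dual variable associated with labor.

2

At the optimum: labor uses 74 of 74 (binding); catalyst uses 36 of 36 (binding).
From A_Bᵀ y = c: 6·y_labor + 4·y_catalyst = 26; 5·y_labor + 2·y_catalyst = 17.
Solving: y_labor = 2, y_catalyst = 3.5.
Shadow price of labor = 2.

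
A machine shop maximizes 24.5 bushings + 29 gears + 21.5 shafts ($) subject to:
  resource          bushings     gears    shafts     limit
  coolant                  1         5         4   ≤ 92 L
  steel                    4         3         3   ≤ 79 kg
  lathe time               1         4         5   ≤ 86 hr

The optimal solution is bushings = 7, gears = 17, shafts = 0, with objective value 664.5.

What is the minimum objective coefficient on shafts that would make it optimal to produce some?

26.5

Check each constraint at x*: coolant 92/92 (tight); steel 79/79 (tight); lathe time 75/86 (slack 11).
By complementary slackness, y = 0 for the non-binding constraint.
From A_Bᵀ y = c: 1·y_coolant + 4·y_steel = 24.5; 5·y_coolant + 3·y_steel = 29.
This yields shadow prices y_coolant = 2.5, y_steel = 5.5.
shafts enters the basis when its profit ≥ yᵀa₃ = 2.5·4 + 5.5·3 = 26.5.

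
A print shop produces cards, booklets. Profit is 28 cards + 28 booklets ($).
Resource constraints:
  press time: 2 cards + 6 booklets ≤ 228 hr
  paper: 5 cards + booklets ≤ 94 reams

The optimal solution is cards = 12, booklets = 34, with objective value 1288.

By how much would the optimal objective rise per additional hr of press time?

4

Check each constraint at x*: press time 228/228 (tight); paper 94/94 (tight).
From A_Bᵀ y = c: 2·y_press time + 5·y_paper = 28; 6·y_press time + 1·y_paper = 28.
This yields shadow prices y_press time = 4, y_paper = 4.
Shadow price of press time = 4.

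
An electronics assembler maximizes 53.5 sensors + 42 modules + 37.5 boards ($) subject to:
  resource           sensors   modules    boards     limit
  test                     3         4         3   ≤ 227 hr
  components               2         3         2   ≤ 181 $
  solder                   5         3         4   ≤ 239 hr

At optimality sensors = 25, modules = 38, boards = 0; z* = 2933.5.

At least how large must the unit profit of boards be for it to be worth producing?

Binding: test and solder. Non-binding: components (17 unused).
Slack constraints have shadow price 0 (complementary slackness).
Dual feasibility on the basic columns requires 3·y_test + 5·y_solder = 53.5, 4·y_test + 3·y_solder = 42.
Solving: y_test = 4.5, y_solder = 8.
boards enters the basis when its profit ≥ yᵀa₃ = 4.5·3 + 8·4 = 45.5.

45.5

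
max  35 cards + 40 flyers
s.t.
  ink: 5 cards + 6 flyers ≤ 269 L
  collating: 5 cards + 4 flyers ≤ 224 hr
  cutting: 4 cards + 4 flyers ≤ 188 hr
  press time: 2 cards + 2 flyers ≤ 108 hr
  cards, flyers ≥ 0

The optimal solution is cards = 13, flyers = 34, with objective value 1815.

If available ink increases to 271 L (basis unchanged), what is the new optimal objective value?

Binding: ink and cutting. Non-binding: collating (23 unused), press time (14 unused).
By complementary slackness, y = 0 for the non-binding constraints.
The binding rows give the dual system: 5·y_ink + 4·y_cutting = 35 and 6·y_ink + 4·y_cutting = 40.
This yields shadow prices y_ink = 5, y_cutting = 2.5.
Δz = y_ink·Δb = 5 × (2) = 10, so new z* = 1815 + 10 = 1825.

1825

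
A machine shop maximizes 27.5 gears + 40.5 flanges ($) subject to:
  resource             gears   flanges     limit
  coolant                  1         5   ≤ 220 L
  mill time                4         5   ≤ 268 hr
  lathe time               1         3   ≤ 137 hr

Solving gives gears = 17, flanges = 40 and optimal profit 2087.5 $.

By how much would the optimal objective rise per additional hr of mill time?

6

Binding: mill time and lathe time. Non-binding: coolant (3 unused).
By complementary slackness, y = 0 for the non-binding constraint.
Dual feasibility on the basic columns requires 4·y_mill time + 1·y_lathe time = 27.5, 5·y_mill time + 3·y_lathe time = 40.5.
Solving: y_mill time = 6, y_lathe time = 3.5.
Shadow price of mill time = 6.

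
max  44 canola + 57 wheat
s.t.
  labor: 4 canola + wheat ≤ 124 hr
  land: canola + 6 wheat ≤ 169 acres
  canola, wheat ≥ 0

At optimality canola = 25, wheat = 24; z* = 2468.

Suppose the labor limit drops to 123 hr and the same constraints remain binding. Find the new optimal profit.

Both labor and land are binding at x*.
Dual feasibility on the basic columns requires 4·y_labor + 1·y_land = 44, 1·y_labor + 6·y_land = 57.
→ y_labor = 9 and y_land = 8.
Δz = y_labor·Δb = 9 × (-1) = -9, so new z* = 2468 − 9 = 2459.

2459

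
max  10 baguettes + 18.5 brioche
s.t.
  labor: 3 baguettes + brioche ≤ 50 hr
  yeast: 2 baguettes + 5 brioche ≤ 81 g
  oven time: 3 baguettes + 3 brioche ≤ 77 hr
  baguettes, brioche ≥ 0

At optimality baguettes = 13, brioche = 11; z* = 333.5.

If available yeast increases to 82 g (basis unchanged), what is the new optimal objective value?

Check each constraint at x*: labor 50/50 (tight); yeast 81/81 (tight); oven time 72/77 (slack 5).
By complementary slackness, y = 0 for the non-binding constraint.
From A_Bᵀ y = c: 3·y_labor + 2·y_yeast = 10; 1·y_labor + 5·y_yeast = 18.5.
→ y_labor = 1 and y_yeast = 3.5.
Δz = y_yeast·Δb = 3.5 × (1) = 3.5, so new z* = 333.5 + 3.5 = 337.

337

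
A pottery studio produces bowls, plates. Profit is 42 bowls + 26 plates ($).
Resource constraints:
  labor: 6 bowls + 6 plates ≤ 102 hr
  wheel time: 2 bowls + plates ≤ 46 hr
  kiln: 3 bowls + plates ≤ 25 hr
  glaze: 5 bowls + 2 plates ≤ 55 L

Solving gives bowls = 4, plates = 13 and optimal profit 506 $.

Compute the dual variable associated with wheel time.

Binding: labor and kiln. Non-binding: wheel time (25 unused), glaze (9 unused).
By complementary slackness, y = 0 for the non-binding constraints.
The binding rows give the dual system: 6·y_labor + 3·y_kiln = 42 and 6·y_labor + 1·y_kiln = 26.
→ y_labor = 3 and y_kiln = 8.
Shadow price of wheel time = 0.

0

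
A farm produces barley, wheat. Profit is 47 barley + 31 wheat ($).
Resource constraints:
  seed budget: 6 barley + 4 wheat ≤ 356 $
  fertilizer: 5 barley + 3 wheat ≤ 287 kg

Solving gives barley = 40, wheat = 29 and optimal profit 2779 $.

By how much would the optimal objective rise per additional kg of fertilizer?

Check each constraint at x*: seed budget 356/356 (tight); fertilizer 287/287 (tight).
The binding rows give the dual system: 6·y_seed budget + 5·y_fertilizer = 47 and 4·y_seed budget + 3·y_fertilizer = 31.
→ y_seed budget = 7 and y_fertilizer = 1.
Shadow price of fertilizer = 1.

1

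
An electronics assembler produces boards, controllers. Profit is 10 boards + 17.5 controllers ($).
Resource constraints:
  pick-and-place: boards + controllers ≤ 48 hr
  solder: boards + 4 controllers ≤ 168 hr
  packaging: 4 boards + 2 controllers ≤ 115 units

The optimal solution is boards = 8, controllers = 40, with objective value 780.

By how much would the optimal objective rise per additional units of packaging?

0

Check each constraint at x*: pick-and-place 48/48 (tight); solder 168/168 (tight); packaging 112/115 (slack 3).
Slack constraints have shadow price 0 (complementary slackness).
Dual feasibility on the basic columns requires 1·y_pick-and-place + 1·y_solder = 10, 1·y_pick-and-place + 4·y_solder = 17.5.
This yields shadow prices y_pick-and-place = 7.5, y_solder = 2.5.
Shadow price of packaging = 0.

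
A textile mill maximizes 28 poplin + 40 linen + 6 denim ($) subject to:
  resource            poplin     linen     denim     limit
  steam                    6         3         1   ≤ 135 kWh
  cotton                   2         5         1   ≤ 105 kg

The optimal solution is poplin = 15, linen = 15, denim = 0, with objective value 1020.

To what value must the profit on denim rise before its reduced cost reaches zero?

9

Both steam and cotton are binding at x*.
The binding rows give the dual system: 6·y_steam + 2·y_cotton = 28 and 3·y_steam + 5·y_cotton = 40.
This yields shadow prices y_steam = 2.5, y_cotton = 6.5.
denim enters the basis when its profit ≥ yᵀa₃ = 2.5·1 + 6.5·1 = 9.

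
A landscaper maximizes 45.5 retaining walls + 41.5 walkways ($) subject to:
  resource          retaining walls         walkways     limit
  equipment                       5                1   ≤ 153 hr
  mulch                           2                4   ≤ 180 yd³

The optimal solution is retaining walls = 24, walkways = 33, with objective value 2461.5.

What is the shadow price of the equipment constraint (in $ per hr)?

Check each constraint at x*: equipment 153/153 (tight); mulch 180/180 (tight).
Dual feasibility on the basic columns requires 5·y_equipment + 2·y_mulch = 45.5, 1·y_equipment + 4·y_mulch = 41.5.
Solving: y_equipment = 5.5, y_mulch = 9.
Shadow price of equipment = 5.5.

5.5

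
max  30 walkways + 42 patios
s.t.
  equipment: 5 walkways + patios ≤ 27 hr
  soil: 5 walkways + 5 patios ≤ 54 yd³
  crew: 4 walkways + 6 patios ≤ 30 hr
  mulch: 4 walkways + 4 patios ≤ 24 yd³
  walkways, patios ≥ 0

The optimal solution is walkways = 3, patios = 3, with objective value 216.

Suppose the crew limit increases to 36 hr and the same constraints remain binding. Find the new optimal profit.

252

Binding: crew and mulch. Non-binding: equipment (9 unused), soil (24 unused).
By complementary slackness, y = 0 for the non-binding constraints.
The binding rows give the dual system: 4·y_crew + 4·y_mulch = 30 and 6·y_crew + 4·y_mulch = 42.
→ y_crew = 6 and y_mulch = 1.5.
Δz = y_crew·Δb = 6 × (6) = 36, so new z* = 216 + 36 = 252.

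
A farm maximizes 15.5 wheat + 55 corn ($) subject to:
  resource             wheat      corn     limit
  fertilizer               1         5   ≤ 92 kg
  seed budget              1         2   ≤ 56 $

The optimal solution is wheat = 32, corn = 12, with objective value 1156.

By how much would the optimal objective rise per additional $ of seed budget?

7.5

Both fertilizer and seed budget are binding at x*.
The binding rows give the dual system: 1·y_fertilizer + 1·y_seed budget = 15.5 and 5·y_fertilizer + 2·y_seed budget = 55.
→ y_fertilizer = 8 and y_seed budget = 7.5.
Shadow price of seed budget = 7.5.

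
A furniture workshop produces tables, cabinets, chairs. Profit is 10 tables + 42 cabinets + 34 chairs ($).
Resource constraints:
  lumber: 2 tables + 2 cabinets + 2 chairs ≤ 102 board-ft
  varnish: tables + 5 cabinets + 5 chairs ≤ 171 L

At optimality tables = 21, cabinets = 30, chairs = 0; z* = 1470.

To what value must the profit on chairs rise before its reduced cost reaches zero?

Both lumber and varnish are binding at x*.
The binding rows give the dual system: 2·y_lumber + 1·y_varnish = 10 and 2·y_lumber + 5·y_varnish = 42.
→ y_lumber = 1 and y_varnish = 8.
chairs enters the basis when its profit ≥ yᵀa₃ = 1·2 + 8·5 = 42.

42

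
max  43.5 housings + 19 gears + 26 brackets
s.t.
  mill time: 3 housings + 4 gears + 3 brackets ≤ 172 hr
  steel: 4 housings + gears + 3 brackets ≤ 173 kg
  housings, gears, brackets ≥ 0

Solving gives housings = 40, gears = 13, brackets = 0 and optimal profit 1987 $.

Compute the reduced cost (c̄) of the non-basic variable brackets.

-8.5

Check each constraint at x*: mill time 172/172 (tight); steel 173/173 (tight).
From A_Bᵀ y = c: 3·y_mill time + 4·y_steel = 43.5; 4·y_mill time + 1·y_steel = 19.
Solving: y_mill time = 2.5, y_steel = 9.
Reduced cost of brackets: c₃ − yᵀa₃ = 26 − (2.5·3 + 9·3) = 26 − 34.5 = -8.5.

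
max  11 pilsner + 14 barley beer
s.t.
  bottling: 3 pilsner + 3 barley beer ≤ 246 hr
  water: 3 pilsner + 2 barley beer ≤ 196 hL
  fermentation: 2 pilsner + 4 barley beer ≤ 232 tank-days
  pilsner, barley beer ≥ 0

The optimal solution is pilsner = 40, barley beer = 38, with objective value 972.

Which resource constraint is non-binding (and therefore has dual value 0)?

bottling: 234/246 (slack 12)
water: 196/196 (binding)
fermentation: 232/232 (binding)
By complementary slackness, a constraint with positive slack has shadow price 0 → bottling.

bottling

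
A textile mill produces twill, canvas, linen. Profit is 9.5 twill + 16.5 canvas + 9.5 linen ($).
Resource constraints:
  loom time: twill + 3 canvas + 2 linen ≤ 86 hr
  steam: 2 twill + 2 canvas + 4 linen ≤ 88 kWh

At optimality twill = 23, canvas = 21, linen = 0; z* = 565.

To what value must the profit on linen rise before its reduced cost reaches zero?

19

Both loom time and steam are binding at x*.
The binding rows give the dual system: 1·y_loom time + 2·y_steam = 9.5 and 3·y_loom time + 2·y_steam = 16.5.
This yields shadow prices y_loom time = 3.5, y_steam = 3.
linen enters the basis when its profit ≥ yᵀa₃ = 3.5·2 + 3·4 = 19.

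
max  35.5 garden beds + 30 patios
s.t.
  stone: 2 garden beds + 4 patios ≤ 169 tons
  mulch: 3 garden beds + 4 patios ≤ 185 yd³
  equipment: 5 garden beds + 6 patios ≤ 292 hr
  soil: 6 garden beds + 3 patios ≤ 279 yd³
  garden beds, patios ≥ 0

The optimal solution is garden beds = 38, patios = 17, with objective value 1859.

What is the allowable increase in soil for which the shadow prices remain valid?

71.4

Binding constraints: equipment, soil. The basis is B = [[5,6],[6,3]] with det -21.
Per unit increase in soil, x* moves by d = (0.2857, -0.2381).
The basis stays optimal until patios reaches 0; allowable increase = 71.4 yd³.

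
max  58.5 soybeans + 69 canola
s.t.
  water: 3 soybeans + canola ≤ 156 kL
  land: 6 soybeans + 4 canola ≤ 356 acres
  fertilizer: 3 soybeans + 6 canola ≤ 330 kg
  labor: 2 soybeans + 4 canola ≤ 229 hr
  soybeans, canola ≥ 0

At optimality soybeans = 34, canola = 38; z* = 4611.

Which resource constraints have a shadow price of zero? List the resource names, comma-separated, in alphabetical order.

labor, water

water: 140/156 (slack 16)
land: 356/356 (binding)
fertilizer: 330/330 (binding)
labor: 220/229 (slack 9)
By complementary slackness, a constraint with positive slack has shadow price 0 → labor, water.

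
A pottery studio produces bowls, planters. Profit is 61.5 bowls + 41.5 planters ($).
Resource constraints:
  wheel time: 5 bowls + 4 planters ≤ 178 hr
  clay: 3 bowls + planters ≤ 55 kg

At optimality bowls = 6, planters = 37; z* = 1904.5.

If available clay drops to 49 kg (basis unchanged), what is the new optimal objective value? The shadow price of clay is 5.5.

Δb = -6, so new z* = 1904.5 + (5.5)·(-6) = 1904.5 − 33 = 1871.5.

1871.5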